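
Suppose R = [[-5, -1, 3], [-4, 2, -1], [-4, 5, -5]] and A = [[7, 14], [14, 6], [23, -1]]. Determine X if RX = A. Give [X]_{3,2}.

R is on the left of X, so left-multiply by R⁻¹: X = R⁻¹A.
R has determinant 5; R⁻¹ = [[-1, 2, -1], [-16/5, 37/5, -17/5], [-12/5, 29/5, -14/5]].
X = R⁻¹A = [[-1, 2, -1], [-16/5, 37/5, -17/5], [-12/5, 29/5, -14/5]] · [[7, 14], [14, 6], [23, -1]] = [[-2, -1], [3, 3], [0, 4]].

4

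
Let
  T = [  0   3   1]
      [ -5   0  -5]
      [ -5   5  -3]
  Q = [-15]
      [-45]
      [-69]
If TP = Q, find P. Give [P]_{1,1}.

6

Since T multiplies P on the left, P = T⁻¹Q.
det T = 5; the adjugate gives T⁻¹ = [[5, 14/5, -3], [2, 1, -1], [-5, -3, 3]].
P = T⁻¹Q = [[5, 14/5, -3], [2, 1, -1], [-5, -3, 3]] · [[-15], [-45], [-69]] = [[6], [-6], [3]].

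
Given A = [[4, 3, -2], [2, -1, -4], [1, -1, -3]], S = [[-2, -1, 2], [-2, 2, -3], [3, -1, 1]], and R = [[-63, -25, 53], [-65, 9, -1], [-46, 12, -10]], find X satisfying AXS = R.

X = [[3, -5, -2], [4, 4, 3], [-1, -3, 3]]

Isolating X: multiply by A⁻¹ from the left and S⁻¹ from the right, so X = A⁻¹RS⁻¹.
A has determinant 4; A⁻¹ = [[-1/4, 11/4, -7/2], [1/2, -5/2, 3], [-1/4, 7/4, -5/2]].
det S = 1, so S⁻¹ = [[-1, -1, -1], [-7, -8, -10], [-4, -5, -6]].
A⁻¹R = [[-2, -11, 19], [-7, 1, -1], [17, -8, 10]].
X = (A⁻¹R)S⁻¹ = [[3, -5, -2], [4, 4, 3], [-1, -3, 3]].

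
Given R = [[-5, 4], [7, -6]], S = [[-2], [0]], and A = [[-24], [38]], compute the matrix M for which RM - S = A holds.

RM = A + S = [[-26], [38]].
Left-multiplying both sides by R⁻¹ gives M = R⁻¹(A + S).
det R = 2, so R⁻¹ = [[-3, -2], [-7/2, -5/2]].
M = R⁻¹(A + S) = [[2], [-4]].

M = [[2], [-4]]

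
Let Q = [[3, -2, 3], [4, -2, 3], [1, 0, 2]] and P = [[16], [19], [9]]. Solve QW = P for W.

Since Q multiplies W on the left, W = Q⁻¹P.
det Q = 4; the adjugate gives Q⁻¹ = [[-1, 1, 0], [-5/4, 3/4, 3/4], [1/2, -1/2, 1/2]].
W = Q⁻¹P = [[-1, 1, 0], [-5/4, 3/4, 3/4], [1/2, -1/2, 1/2]] · [[16], [19], [9]] = [[3], [1], [3]].

W = [[3], [1], [3]]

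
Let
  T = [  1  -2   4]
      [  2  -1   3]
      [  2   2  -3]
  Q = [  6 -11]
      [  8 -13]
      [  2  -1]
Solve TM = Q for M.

Left-multiplying both sides by T⁻¹ gives M = T⁻¹Q.
det T = -3, so T⁻¹ = [[1, -2/3, 2/3], [-4, 11/3, -5/3], [-2, 2, -1]].
M = T⁻¹Q = [[1, -2/3, 2/3], [-4, 11/3, -5/3], [-2, 2, -1]] · [[6, -11], [8, -13], [2, -1]] = [[2, -3], [2, -2], [2, -3]].

M = [[2, -3], [2, -2], [2, -3]]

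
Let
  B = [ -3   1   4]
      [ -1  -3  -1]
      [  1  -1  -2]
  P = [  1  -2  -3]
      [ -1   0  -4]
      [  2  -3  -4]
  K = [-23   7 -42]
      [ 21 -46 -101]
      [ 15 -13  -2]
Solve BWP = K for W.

W = B⁻¹KP⁻¹ (apply B⁻¹ on the left and P⁻¹ on the right).
det B = -2, so B⁻¹ = [[-5/2, 1, -11/2], [3/2, -1, 7/2], [-2, 1, -5]].
det P = 3; the adjugate gives P⁻¹ = [[-4, 1/3, 8/3], [-4, 2/3, 7/3], [1, -1/3, -2/3]].
B⁻¹K = [[-4, 8, 15], [-3, 11, 31], [-8, 5, -7]].
W = (B⁻¹K)P⁻¹ = [[-1, -1, -2], [-1, -4, -3], [5, 3, -5]].

W = [[-1, -1, -2], [-1, -4, -3], [5, 3, -5]]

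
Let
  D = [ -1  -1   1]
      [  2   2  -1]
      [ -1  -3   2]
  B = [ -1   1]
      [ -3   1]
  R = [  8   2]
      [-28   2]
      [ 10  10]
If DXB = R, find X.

X = [[1, 4], [-5, 4], [3, 3]]

X = D⁻¹RB⁻¹ (apply D⁻¹ on the left and B⁻¹ on the right).
det D = -2; the adjugate gives D⁻¹ = [[-1/2, 1/2, 1/2], [3/2, 1/2, -1/2], [2, 1, 0]].
det B = 2; the adjugate gives B⁻¹ = [[1/2, -1/2], [3/2, -1/2]].
D⁻¹R = [[-13, 5], [-7, -1], [-12, 6]].
X = (D⁻¹R)B⁻¹ = [[1, 4], [-5, 4], [3, 3]].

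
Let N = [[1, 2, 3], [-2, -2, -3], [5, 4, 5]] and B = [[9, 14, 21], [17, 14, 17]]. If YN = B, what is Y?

Right-multiplying both sides by N⁻¹ gives Y = BN⁻¹.
N has determinant -2; N⁻¹ = [[-1, -1, 0], [5/2, 5, 3/2], [-1, -3, -1]].
Y = BN⁻¹ = [[9, 14, 21], [17, 14, 17]] · [[-1, -1, 0], [5/2, 5, 3/2], [-1, -3, -1]] = [[5, -2, 0], [1, 2, 4]].

Y = [[5, -2, 0], [1, 2, 4]]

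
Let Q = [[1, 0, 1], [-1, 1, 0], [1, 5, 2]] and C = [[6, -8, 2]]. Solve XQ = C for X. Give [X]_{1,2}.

Right-multiplying both sides by Q⁻¹ gives X = CQ⁻¹.
det Q = -4; the adjugate gives Q⁻¹ = [[-1/2, -5/4, 1/4], [-1/2, -1/4, 1/4], [3/2, 5/4, -1/4]].
X = CQ⁻¹ = [[6, -8, 2]] · [[-1/2, -5/4, 1/4], [-1/2, -1/4, 1/4], [3/2, 5/4, -1/4]] = [[4, -3, -1]].

-3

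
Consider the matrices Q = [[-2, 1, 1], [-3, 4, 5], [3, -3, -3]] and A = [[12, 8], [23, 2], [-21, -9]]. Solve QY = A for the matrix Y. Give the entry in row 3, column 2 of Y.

Q is on the left of Y, so left-multiply by Q⁻¹: Y = Q⁻¹A.
det Q = -3, so Q⁻¹ = [[-1, 0, -1/3], [-2, -1, -7/3], [1, 1, 5/3]].
Y = Q⁻¹A = [[-1, 0, -1/3], [-2, -1, -7/3], [1, 1, 5/3]] · [[12, 8], [23, 2], [-21, -9]] = [[-5, -5], [2, 3], [0, -5]].

-5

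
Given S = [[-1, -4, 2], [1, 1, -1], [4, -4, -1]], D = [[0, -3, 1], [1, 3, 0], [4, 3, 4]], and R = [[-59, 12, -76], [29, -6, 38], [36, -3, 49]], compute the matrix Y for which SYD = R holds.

Y = [[2, -1, 5], [3, 2, 2], [-5, 0, 0]]

Left-multiply by S⁻¹ and right-multiply by D⁻¹: Y = S⁻¹RD⁻¹.
S has determinant 1; S⁻¹ = [[-5, -12, 2], [-3, -7, 1], [-8, -20, 3]].
D has determinant 3; D⁻¹ = [[4, 5, -1], [-4/3, -4/3, 1/3], [-3, -4, 1]].
S⁻¹R = [[19, 6, 22], [10, 3, 11], [0, 15, -5]].
Y = (S⁻¹R)D⁻¹ = [[2, -1, 5], [3, 2, 2], [-5, 0, 0]].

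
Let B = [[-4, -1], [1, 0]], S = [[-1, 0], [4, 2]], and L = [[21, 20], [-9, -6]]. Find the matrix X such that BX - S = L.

BX = L + S = [[20, 20], [-5, -4]].
B is on the left of X, so left-multiply by B⁻¹: X = B⁻¹(L + S).
B has determinant 1; B⁻¹ = [[0, 1], [-1, -4]].
X = B⁻¹(L + S) = [[-5, -4], [0, -4]].

X = [[-5, -4], [0, -4]]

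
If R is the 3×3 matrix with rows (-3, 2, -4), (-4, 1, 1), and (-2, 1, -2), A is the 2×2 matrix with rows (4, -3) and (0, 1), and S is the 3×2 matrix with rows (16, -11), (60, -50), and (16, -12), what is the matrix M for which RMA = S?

M = [[-4, 1], [-2, 0], [1, -1]]

Isolating M: multiply by R⁻¹ from the left and A⁻¹ from the right, so M = R⁻¹SA⁻¹.
det R = -3; the adjugate gives R⁻¹ = [[1, 0, -2], [10/3, 2/3, -19/3], [2/3, 1/3, -5/3]].
det A = 4, so A⁻¹ = [[1/4, 3/4], [0, 1]].
R⁻¹S = [[-16, 13], [-8, 6], [4, -4]].
M = (R⁻¹S)A⁻¹ = [[-4, 1], [-2, 0], [1, -1]].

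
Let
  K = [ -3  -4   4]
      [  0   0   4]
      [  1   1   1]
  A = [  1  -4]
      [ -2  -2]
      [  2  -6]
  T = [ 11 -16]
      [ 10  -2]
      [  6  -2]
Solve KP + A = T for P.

P = [[2, 4], [-1, 0], [3, 0]]

KP = T − A = [[10, -12], [12, 0], [4, 4]].
Since K multiplies P on the left, P = K⁻¹(T − A).
det K = -4; the adjugate gives K⁻¹ = [[1, -2, 4], [-1, 7/4, -3], [0, 1/4, 0]].
P = K⁻¹(T − A) = [[2, 4], [-1, 0], [3, 0]].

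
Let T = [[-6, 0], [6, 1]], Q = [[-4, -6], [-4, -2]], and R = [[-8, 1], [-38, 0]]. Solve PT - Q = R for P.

PT = R + Q = [[-12, -5], [-42, -2]].
Right-multiplying both sides by T⁻¹ gives P = (R + Q)T⁻¹.
T has determinant -6; T⁻¹ = [[-1/6, 0], [1, 1]].
P = (R + Q)T⁻¹ = [[-3, -5], [5, -2]].

P = [[-3, -5], [5, -2]]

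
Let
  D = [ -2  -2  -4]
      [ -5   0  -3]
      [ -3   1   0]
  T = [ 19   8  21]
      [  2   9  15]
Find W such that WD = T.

W = [[-6, 1, -4], [-3, -1, 3]]

D is on the right of W, so right-multiply by D⁻¹: W = TD⁻¹.
det D = -4, so D⁻¹ = [[-3/4, 1, -3/2], [-9/4, 3, -7/2], [5/4, -2, 5/2]].
W = TD⁻¹ = [[19, 8, 21], [2, 9, 15]] · [[-3/4, 1, -3/2], [-9/4, 3, -7/2], [5/4, -2, 5/2]] = [[-6, 1, -4], [-3, -1, 3]].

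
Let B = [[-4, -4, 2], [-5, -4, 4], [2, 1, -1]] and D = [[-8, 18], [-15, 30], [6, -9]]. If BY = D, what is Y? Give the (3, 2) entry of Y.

5

Left-multiplying both sides by B⁻¹ gives Y = B⁻¹D.
B has determinant -6; B⁻¹ = [[0, 1/3, 4/3], [-1/2, 0, -1], [-1/2, 2/3, 2/3]].
Y = B⁻¹D = [[0, 1/3, 4/3], [-1/2, 0, -1], [-1/2, 2/3, 2/3]] · [[-8, 18], [-15, 30], [6, -9]] = [[3, -2], [-2, 0], [-2, 5]].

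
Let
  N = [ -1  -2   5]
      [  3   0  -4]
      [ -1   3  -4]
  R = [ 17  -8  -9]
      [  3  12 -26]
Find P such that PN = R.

Since N sits to the right of P, P = RN⁻¹.
N has determinant 1; N⁻¹ = [[12, 7, 8], [16, 9, 11], [9, 5, 6]].
P = RN⁻¹ = [[17, -8, -9], [3, 12, -26]] · [[12, 7, 8], [16, 9, 11], [9, 5, 6]] = [[-5, 2, -6], [-6, -1, 0]].

P = [[-5, 2, -6], [-6, -1, 0]]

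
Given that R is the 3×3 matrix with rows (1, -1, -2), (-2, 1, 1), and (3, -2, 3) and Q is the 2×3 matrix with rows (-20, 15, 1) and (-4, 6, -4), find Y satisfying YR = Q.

Since R sits to the right of Y, Y = QR⁻¹.
det R = -6; the adjugate gives R⁻¹ = [[-5/6, -7/6, -1/6], [-3/2, -3/2, -1/2], [-1/6, 1/6, 1/6]].
Y = QR⁻¹ = [[-20, 15, 1], [-4, 6, -4]] · [[-5/6, -7/6, -1/6], [-3/2, -3/2, -1/2], [-1/6, 1/6, 1/6]] = [[-6, 1, -4], [-5, -5, -3]].

Y = [[-6, 1, -4], [-5, -5, -3]]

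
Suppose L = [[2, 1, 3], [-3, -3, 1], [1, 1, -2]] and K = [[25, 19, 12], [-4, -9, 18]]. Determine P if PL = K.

P = [[6, -4, 1], [5, 5, 1]]

L is on the right of P, so right-multiply by L⁻¹: P = KL⁻¹.
det L = 5; the adjugate gives L⁻¹ = [[1, 1, 2], [-1, -7/5, -11/5], [0, -1/5, -3/5]].
P = KL⁻¹ = [[25, 19, 12], [-4, -9, 18]] · [[1, 1, 2], [-1, -7/5, -11/5], [0, -1/5, -3/5]] = [[6, -4, 1], [5, 5, 1]].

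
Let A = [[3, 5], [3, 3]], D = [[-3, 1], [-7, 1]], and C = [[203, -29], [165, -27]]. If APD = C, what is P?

P = [[-5, -3], [3, -4]]

P = A⁻¹CD⁻¹ (apply A⁻¹ on the left and D⁻¹ on the right).
det A = -6; the adjugate gives A⁻¹ = [[-1/2, 5/6], [1/2, -1/2]].
det D = 4; the adjugate gives D⁻¹ = [[1/4, -1/4], [7/4, -3/4]].
A⁻¹C = [[36, -8], [19, -1]].
P = (A⁻¹C)D⁻¹ = [[-5, -3], [3, -4]].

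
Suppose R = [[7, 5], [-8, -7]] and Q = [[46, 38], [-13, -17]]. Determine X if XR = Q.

Since R sits to the right of X, X = QR⁻¹.
det R = -9; the adjugate gives R⁻¹ = [[7/9, 5/9], [-8/9, -7/9]].
X = QR⁻¹ = [[46, 38], [-13, -17]] · [[7/9, 5/9], [-8/9, -7/9]] = [[2, -4], [5, 6]].

X = [[2, -4], [5, 6]]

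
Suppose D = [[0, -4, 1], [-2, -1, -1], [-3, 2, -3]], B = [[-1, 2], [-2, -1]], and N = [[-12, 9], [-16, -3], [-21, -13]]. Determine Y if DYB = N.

Y = [[1, 0], [-2, -2], [-2, -5]]

Left-multiply by D⁻¹ and right-multiply by B⁻¹: Y = D⁻¹NB⁻¹.
D has determinant 5; D⁻¹ = [[1, -2, 1], [-3/5, 3/5, -2/5], [-7/5, 12/5, -8/5]].
det B = 5, so B⁻¹ = [[-1/5, -2/5], [2/5, -1/5]].
D⁻¹N = [[-1, 2], [6, -2], [12, 1]].
Y = (D⁻¹N)B⁻¹ = [[1, 0], [-2, -2], [-2, -5]].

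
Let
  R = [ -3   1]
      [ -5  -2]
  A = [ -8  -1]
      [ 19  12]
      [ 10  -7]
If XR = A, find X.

X = [[1, 1], [2, -5], [-5, 1]]

Since R sits to the right of X, X = AR⁻¹.
det R = 11, so R⁻¹ = [[-2/11, -1/11], [5/11, -3/11]].
X = AR⁻¹ = [[-8, -1], [19, 12], [10, -7]] · [[-2/11, -1/11], [5/11, -3/11]] = [[1, 1], [2, -5], [-5, 1]].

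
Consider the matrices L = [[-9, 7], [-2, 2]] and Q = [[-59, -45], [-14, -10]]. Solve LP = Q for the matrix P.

L is on the left of P, so left-multiply by L⁻¹: P = L⁻¹Q.
det L = -4, so L⁻¹ = [[-1/2, 7/4], [-1/2, 9/4]].
P = L⁻¹Q = [[-1/2, 7/4], [-1/2, 9/4]] · [[-59, -45], [-14, -10]] = [[5, 5], [-2, 0]].

P = [[5, 5], [-2, 0]]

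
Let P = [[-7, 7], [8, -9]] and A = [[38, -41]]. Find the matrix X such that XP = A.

X = [[-2, 3]]

Right-multiplying both sides by P⁻¹ gives X = AP⁻¹.
P has determinant 7; P⁻¹ = [[-9/7, -1], [-8/7, -1]].
X = AP⁻¹ = [[38, -41]] · [[-9/7, -1], [-8/7, -1]] = [[-2, 3]].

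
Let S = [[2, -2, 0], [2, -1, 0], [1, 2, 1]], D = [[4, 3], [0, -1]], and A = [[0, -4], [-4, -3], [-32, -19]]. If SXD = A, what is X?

X = [[-1, -2], [-1, -4], [-5, 5]]

Left-multiply by S⁻¹ and right-multiply by D⁻¹: X = S⁻¹AD⁻¹.
S has determinant 2; S⁻¹ = [[-1/2, 1, 0], [-1, 1, 0], [5/2, -3, 1]].
det D = -4, so D⁻¹ = [[1/4, 3/4], [0, -1]].
S⁻¹A = [[-4, -1], [-4, 1], [-20, -20]].
X = (S⁻¹A)D⁻¹ = [[-1, -2], [-1, -4], [-5, 5]].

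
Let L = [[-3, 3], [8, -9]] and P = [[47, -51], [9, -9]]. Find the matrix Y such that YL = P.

L is on the right of Y, so right-multiply by L⁻¹: Y = PL⁻¹.
det L = 3; the adjugate gives L⁻¹ = [[-3, -1], [-8/3, -1]].
Y = PL⁻¹ = [[47, -51], [9, -9]] · [[-3, -1], [-8/3, -1]] = [[-5, 4], [-3, 0]].

Y = [[-5, 4], [-3, 0]]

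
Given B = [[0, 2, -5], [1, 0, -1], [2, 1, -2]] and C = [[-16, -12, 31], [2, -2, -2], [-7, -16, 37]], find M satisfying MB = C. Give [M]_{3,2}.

Right-multiplying both sides by B⁻¹ gives M = CB⁻¹.
det B = -5; the adjugate gives B⁻¹ = [[-1/5, 1/5, 2/5], [0, -2, 1], [-1/5, -4/5, 2/5]].
M = CB⁻¹ = [[-16, -12, 31], [2, -2, -2], [-7, -16, 37]] · [[-1/5, 1/5, 2/5], [0, -2, 1], [-1/5, -4/5, 2/5]] = [[-3, -4, -6], [0, 6, -2], [-6, 1, -4]].

1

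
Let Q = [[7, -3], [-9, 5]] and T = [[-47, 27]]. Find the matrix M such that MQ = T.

Right-multiplying both sides by Q⁻¹ gives M = TQ⁻¹.
det Q = 8, so Q⁻¹ = [[5/8, 3/8], [9/8, 7/8]].
M = TQ⁻¹ = [[-47, 27]] · [[5/8, 3/8], [9/8, 7/8]] = [[1, 6]].

M = [[1, 6]]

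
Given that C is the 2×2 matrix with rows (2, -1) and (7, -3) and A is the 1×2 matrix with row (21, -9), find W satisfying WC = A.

Since C sits to the right of W, W = AC⁻¹.
C has determinant 1; C⁻¹ = [[-3, 1], [-7, 2]].
W = AC⁻¹ = [[21, -9]] · [[-3, 1], [-7, 2]] = [[0, 3]].

W = [[0, 3]]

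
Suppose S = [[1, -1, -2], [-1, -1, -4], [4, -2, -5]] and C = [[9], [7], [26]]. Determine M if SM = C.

M = [[3], [-2], [-2]]

Left-multiplying both sides by S⁻¹ gives M = S⁻¹C.
det S = 6; the adjugate gives S⁻¹ = [[-1/2, -1/6, 1/3], [-7/2, 1/2, 1], [1, -1/3, -1/3]].
M = S⁻¹C = [[-1/2, -1/6, 1/3], [-7/2, 1/2, 1], [1, -1/3, -1/3]] · [[9], [7], [26]] = [[3], [-2], [-2]].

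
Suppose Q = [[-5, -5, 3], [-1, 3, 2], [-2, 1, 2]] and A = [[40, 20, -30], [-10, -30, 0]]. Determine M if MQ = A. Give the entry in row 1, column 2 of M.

-2

Right-multiplying both sides by Q⁻¹ gives M = AQ⁻¹.
det Q = 5; the adjugate gives Q⁻¹ = [[4/5, 13/5, -19/5], [-2/5, -4/5, 7/5], [1, 3, -4]].
M = AQ⁻¹ = [[40, 20, -30], [-10, -30, 0]] · [[4/5, 13/5, -19/5], [-2/5, -4/5, 7/5], [1, 3, -4]] = [[-6, -2, -4], [4, -2, -4]].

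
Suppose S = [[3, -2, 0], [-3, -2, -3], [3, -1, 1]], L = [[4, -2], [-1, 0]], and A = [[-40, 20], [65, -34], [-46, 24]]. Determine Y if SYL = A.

Isolating Y: multiply by S⁻¹ from the left and L⁻¹ from the right, so Y = S⁻¹AL⁻¹.
det S = -3, so S⁻¹ = [[5/3, -2/3, -2], [2, -1, -3], [-3, 1, 4]].
det L = -2; the adjugate gives L⁻¹ = [[0, -1], [-1/2, -2]].
S⁻¹A = [[-18, 8], [-7, 2], [1, 2]].
Y = (S⁻¹A)L⁻¹ = [[-4, 2], [-1, 3], [-1, -5]].

Y = [[-4, 2], [-1, 3], [-1, -5]]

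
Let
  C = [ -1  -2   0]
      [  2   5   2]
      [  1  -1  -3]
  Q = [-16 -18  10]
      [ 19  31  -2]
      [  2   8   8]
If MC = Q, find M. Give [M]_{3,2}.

Right-multiplying both sides by C⁻¹ gives M = QC⁻¹.
det C = -3, so C⁻¹ = [[13/3, 2, 4/3], [-8/3, -1, -2/3], [7/3, 1, 1/3]].
M = QC⁻¹ = [[-16, -18, 10], [19, 31, -2], [2, 8, 8]] · [[13/3, 2, 4/3], [-8/3, -1, -2/3], [7/3, 1, 1/3]] = [[2, -4, -6], [-5, 5, 4], [6, 4, 0]].

4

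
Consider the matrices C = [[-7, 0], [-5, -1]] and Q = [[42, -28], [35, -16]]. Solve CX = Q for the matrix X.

C is on the left of X, so left-multiply by C⁻¹: X = C⁻¹Q.
det C = 7; the adjugate gives C⁻¹ = [[-1/7, 0], [5/7, -1]].
X = C⁻¹Q = [[-1/7, 0], [5/7, -1]] · [[42, -28], [35, -16]] = [[-6, 4], [-5, -4]].

X = [[-6, 4], [-5, -4]]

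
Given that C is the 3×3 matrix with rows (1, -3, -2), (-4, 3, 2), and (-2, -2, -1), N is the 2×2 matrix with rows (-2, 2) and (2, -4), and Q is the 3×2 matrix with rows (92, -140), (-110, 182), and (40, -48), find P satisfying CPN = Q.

P = [[1, 4], [5, -4], [4, -4]]

P = C⁻¹QN⁻¹ (apply C⁻¹ on the left and N⁻¹ on the right).
det C = -3, so C⁻¹ = [[-1/3, -1/3, 0], [8/3, 5/3, -2], [-14/3, -8/3, 3]].
det N = 4, so N⁻¹ = [[-1, -1/2], [-1/2, -1/2]].
C⁻¹Q = [[6, -14], [-18, 26], [-16, 24]].
P = (C⁻¹Q)N⁻¹ = [[1, 4], [5, -4], [4, -4]].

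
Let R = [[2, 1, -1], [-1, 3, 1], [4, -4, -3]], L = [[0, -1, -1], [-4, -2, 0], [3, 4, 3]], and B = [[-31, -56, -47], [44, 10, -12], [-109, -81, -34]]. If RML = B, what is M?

M = [[0, 3, -5], [5, -4, -2], [-3, 4, 1]]

M = R⁻¹BL⁻¹ (apply R⁻¹ on the left and L⁻¹ on the right).
det R = -1; the adjugate gives R⁻¹ = [[5, -7, -4], [-1, 2, 1], [8, -12, -7]].
det L = -2, so L⁻¹ = [[3, 1/2, 1], [-6, -3/2, -2], [5, 3/2, 2]].
R⁻¹B = [[-27, -26, -15], [10, -5, -11], [-13, -1, 6]].
M = (R⁻¹B)L⁻¹ = [[0, 3, -5], [5, -4, -2], [-3, 4, 1]].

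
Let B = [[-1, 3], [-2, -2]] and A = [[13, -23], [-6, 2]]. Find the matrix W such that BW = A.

B is on the left of W, so left-multiply by B⁻¹: W = B⁻¹A.
det B = 8, so B⁻¹ = [[-1/4, -3/8], [1/4, -1/8]].
W = B⁻¹A = [[-1/4, -3/8], [1/4, -1/8]] · [[13, -23], [-6, 2]] = [[-1, 5], [4, -6]].

W = [[-1, 5], [4, -6]]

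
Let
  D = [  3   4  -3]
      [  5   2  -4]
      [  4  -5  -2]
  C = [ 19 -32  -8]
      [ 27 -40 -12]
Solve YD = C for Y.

Right-multiplying both sides by D⁻¹ gives Y = CD⁻¹.
D has determinant 3; D⁻¹ = [[-8, 23/3, -10/3], [-2, 2, -1], [-11, 31/3, -14/3]].
Y = CD⁻¹ = [[19, -32, -8], [27, -40, -12]] · [[-8, 23/3, -10/3], [-2, 2, -1], [-11, 31/3, -14/3]] = [[0, -1, 6], [-4, 3, 6]].

Y = [[0, -1, 6], [-4, 3, 6]]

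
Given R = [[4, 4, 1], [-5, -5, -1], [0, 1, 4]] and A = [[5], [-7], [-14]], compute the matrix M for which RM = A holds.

M = [[4], [-2], [-3]]

R is on the left of M, so left-multiply by R⁻¹: M = R⁻¹A.
det R = -1, so R⁻¹ = [[19, 15, -1], [-20, -16, 1], [5, 4, 0]].
M = R⁻¹A = [[19, 15, -1], [-20, -16, 1], [5, 4, 0]] · [[5], [-7], [-14]] = [[4], [-2], [-3]].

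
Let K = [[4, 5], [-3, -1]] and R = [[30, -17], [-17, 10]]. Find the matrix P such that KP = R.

Since K multiplies P on the left, P = K⁻¹R.
det K = 11, so K⁻¹ = [[-1/11, -5/11], [3/11, 4/11]].
P = K⁻¹R = [[-1/11, -5/11], [3/11, 4/11]] · [[30, -17], [-17, 10]] = [[5, -3], [2, -1]].

P = [[5, -3], [2, -1]]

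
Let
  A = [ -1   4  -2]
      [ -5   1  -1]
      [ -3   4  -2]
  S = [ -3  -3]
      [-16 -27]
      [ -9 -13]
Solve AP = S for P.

P = [[3, 5], [1, 3], [2, 5]]

A is on the left of P, so left-multiply by A⁻¹: P = A⁻¹S.
det A = 4; the adjugate gives A⁻¹ = [[1/2, 0, -1/2], [-7/4, -1, 9/4], [-17/4, -2, 19/4]].
P = A⁻¹S = [[1/2, 0, -1/2], [-7/4, -1, 9/4], [-17/4, -2, 19/4]] · [[-3, -3], [-16, -27], [-9, -13]] = [[3, 5], [1, 3], [2, 5]].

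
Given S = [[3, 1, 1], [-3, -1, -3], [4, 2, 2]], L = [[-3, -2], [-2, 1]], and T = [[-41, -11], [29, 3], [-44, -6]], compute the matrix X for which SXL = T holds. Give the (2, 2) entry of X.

Isolating X: multiply by S⁻¹ from the left and L⁻¹ from the right, so X = S⁻¹TL⁻¹.
det S = 4, so S⁻¹ = [[1, 0, -1/2], [-3/2, 1/2, 3/2], [-1/2, -1/2, 0]].
det L = -7; the adjugate gives L⁻¹ = [[-1/7, -2/7], [-2/7, 3/7]].
S⁻¹T = [[-19, -8], [10, 9], [6, 4]].
X = (S⁻¹T)L⁻¹ = [[5, 2], [-4, 1], [-2, 0]].

1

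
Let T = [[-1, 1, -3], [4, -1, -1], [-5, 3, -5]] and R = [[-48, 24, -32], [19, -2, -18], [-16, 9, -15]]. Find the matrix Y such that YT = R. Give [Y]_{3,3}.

2

T is on the right of Y, so right-multiply by T⁻¹: Y = RT⁻¹.
det T = -4; the adjugate gives T⁻¹ = [[-2, 1, 1], [-25/4, 5/2, 13/4], [-7/4, 1/2, 3/4]].
Y = RT⁻¹ = [[-48, 24, -32], [19, -2, -18], [-16, 9, -15]] · [[-2, 1, 1], [-25/4, 5/2, 13/4], [-7/4, 1/2, 3/4]] = [[2, -4, 6], [6, 5, -1], [2, -1, 2]].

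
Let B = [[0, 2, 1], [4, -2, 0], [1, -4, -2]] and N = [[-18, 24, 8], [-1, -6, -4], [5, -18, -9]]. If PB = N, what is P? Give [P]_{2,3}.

3

Since B sits to the right of P, P = NB⁻¹.
det B = 2, so B⁻¹ = [[2, 0, 1], [4, -1/2, 2], [-7, 1, -4]].
P = NB⁻¹ = [[-18, 24, 8], [-1, -6, -4], [5, -18, -9]] · [[2, 0, 1], [4, -1/2, 2], [-7, 1, -4]] = [[4, -4, -2], [2, -1, 3], [1, 0, 5]].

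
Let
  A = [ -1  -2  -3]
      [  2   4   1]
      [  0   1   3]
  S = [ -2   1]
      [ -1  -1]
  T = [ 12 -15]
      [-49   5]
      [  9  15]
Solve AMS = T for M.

Left-multiply by A⁻¹ and right-multiply by S⁻¹: M = A⁻¹TS⁻¹.
A has determinant -5; A⁻¹ = [[-11/5, -3/5, -2], [6/5, 3/5, 1], [-2/5, -1/5, 0]].
det S = 3, so S⁻¹ = [[-1/3, -1/3], [1/3, -2/3]].
A⁻¹T = [[-15, 0], [-6, 0], [5, 5]].
M = (A⁻¹T)S⁻¹ = [[5, 5], [2, 2], [0, -5]].

M = [[5, 5], [2, 2], [0, -5]]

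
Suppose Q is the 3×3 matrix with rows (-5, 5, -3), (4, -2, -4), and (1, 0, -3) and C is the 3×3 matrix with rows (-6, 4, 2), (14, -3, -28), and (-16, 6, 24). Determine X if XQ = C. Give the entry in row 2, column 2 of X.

Right-multiplying both sides by Q⁻¹ gives X = CQ⁻¹.
Q has determinant 4; Q⁻¹ = [[3/2, 15/4, -13/2], [2, 9/2, -8], [1/2, 5/4, -5/2]].
X = CQ⁻¹ = [[-6, 4, 2], [14, -3, -28], [-16, 6, 24]] · [[3/2, 15/4, -13/2], [2, 9/2, -8], [1/2, 5/4, -5/2]] = [[0, -2, 2], [1, 4, 3], [0, -3, -4]].

4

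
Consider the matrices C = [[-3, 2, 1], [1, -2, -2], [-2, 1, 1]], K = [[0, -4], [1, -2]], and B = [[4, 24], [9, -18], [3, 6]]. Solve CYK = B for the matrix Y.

Y = [[2, -5], [-3, -4], [4, -3]]

Left-multiply by C⁻¹ and right-multiply by K⁻¹: Y = C⁻¹BK⁻¹.
det C = 3; the adjugate gives C⁻¹ = [[0, -1/3, -2/3], [1, -1/3, -5/3], [-1, -1/3, 4/3]].
K has determinant 4; K⁻¹ = [[-1/2, 1], [-1/4, 0]].
C⁻¹B = [[-5, 2], [-4, 20], [-3, -10]].
Y = (C⁻¹B)K⁻¹ = [[2, -5], [-3, -4], [4, -3]].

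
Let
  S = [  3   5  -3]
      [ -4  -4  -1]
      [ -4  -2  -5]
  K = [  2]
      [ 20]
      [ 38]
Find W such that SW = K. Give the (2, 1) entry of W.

Left-multiplying both sides by S⁻¹ gives W = S⁻¹K.
det S = -2, so S⁻¹ = [[-9, -31/2, 17/2], [8, 27/2, -15/2], [4, 7, -4]].
W = S⁻¹K = [[-9, -31/2, 17/2], [8, 27/2, -15/2], [4, 7, -4]] · [[2], [20], [38]] = [[-5], [1], [-4]].

1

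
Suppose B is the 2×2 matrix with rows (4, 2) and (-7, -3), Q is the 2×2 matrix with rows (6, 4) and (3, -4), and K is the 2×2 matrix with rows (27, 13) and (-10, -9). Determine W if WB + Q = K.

W = [[0, -3], [2, 3]]

WB = K − Q = [[21, 9], [-13, -5]].
B is on the right of W, so right-multiply by B⁻¹: W = (K − Q)B⁻¹.
B has determinant 2; B⁻¹ = [[-3/2, -1], [7/2, 2]].
W = (K − Q)B⁻¹ = [[0, -3], [2, 3]].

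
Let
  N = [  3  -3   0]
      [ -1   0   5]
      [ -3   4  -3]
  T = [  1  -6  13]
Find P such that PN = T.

P = [[-6, -1, -6]]

Since N sits to the right of P, P = TN⁻¹.
N has determinant -6; N⁻¹ = [[10/3, 3/2, 5/2], [3, 3/2, 5/2], [2/3, 1/2, 1/2]].
P = TN⁻¹ = [[1, -6, 13]] · [[10/3, 3/2, 5/2], [3, 3/2, 5/2], [2/3, 1/2, 1/2]] = [[-6, -1, -6]].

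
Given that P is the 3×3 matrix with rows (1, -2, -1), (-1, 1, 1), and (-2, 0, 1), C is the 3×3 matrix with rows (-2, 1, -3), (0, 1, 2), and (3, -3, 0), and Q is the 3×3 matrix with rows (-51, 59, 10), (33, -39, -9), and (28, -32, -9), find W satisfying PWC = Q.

Left-multiply by P⁻¹ and right-multiply by C⁻¹: W = P⁻¹QC⁻¹.
det P = 1, so P⁻¹ = [[1, 2, -1], [-1, -1, 0], [2, 4, -1]].
det C = 3; the adjugate gives C⁻¹ = [[2, 3, 5/3], [2, 3, 4/3], [-1, -1, -2/3]].
P⁻¹Q = [[-13, 13, 1], [18, -20, -1], [2, -6, -7]].
W = (P⁻¹Q)C⁻¹ = [[-1, -1, -5], [-3, -5, 4], [-1, -5, 0]].

W = [[-1, -1, -5], [-3, -5, 4], [-1, -5, 0]]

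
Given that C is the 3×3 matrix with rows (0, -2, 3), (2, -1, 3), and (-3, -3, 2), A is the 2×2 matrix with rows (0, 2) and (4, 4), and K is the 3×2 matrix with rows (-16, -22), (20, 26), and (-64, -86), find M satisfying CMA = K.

M = [[3, 5], [0, -1], [-1, -2]]

Left-multiply by C⁻¹ and right-multiply by A⁻¹: M = C⁻¹KA⁻¹.
det C = -1; the adjugate gives C⁻¹ = [[-7, 5, 3], [13, -9, -6], [9, -6, -4]].
det A = -8, so A⁻¹ = [[-1/2, 1/4], [1/2, 0]].
C⁻¹K = [[20, 26], [-4, -4], [-8, -10]].
M = (C⁻¹K)A⁻¹ = [[3, 5], [0, -1], [-1, -2]].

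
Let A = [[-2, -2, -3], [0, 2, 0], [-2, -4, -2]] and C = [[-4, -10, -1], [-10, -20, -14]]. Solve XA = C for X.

Since A sits to the right of X, X = CA⁻¹.
det A = -4, so A⁻¹ = [[1, -2, -3/2], [0, 1/2, 0], [-1, 1, 1]].
X = CA⁻¹ = [[-4, -10, -1], [-10, -20, -14]] · [[1, -2, -3/2], [0, 1/2, 0], [-1, 1, 1]] = [[-3, 2, 5], [4, -4, 1]].

X = [[-3, 2, 5], [4, -4, 1]]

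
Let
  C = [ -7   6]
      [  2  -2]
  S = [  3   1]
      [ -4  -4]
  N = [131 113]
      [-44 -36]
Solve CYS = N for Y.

Y = [[3, 2], [5, -2]]

Isolating Y: multiply by C⁻¹ from the left and S⁻¹ from the right, so Y = C⁻¹NS⁻¹.
C has determinant 2; C⁻¹ = [[-1, -3], [-1, -7/2]].
S has determinant -8; S⁻¹ = [[1/2, 1/8], [-1/2, -3/8]].
C⁻¹N = [[1, -5], [23, 13]].
Y = (C⁻¹N)S⁻¹ = [[3, 2], [5, -2]].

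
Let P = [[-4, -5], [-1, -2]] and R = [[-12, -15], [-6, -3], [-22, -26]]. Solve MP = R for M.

P is on the right of M, so right-multiply by P⁻¹: M = RP⁻¹.
P has determinant 3; P⁻¹ = [[-2/3, 5/3], [1/3, -4/3]].
M = RP⁻¹ = [[-12, -15], [-6, -3], [-22, -26]] · [[-2/3, 5/3], [1/3, -4/3]] = [[3, 0], [3, -6], [6, -2]].

M = [[3, 0], [3, -6], [6, -2]]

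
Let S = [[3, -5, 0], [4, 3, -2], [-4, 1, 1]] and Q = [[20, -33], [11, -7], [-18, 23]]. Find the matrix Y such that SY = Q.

Y = [[5, -6], [-1, 3], [3, -4]]

Left-multiplying both sides by S⁻¹ gives Y = S⁻¹Q.
det S = -5; the adjugate gives S⁻¹ = [[-1, -1, -2], [-4/5, -3/5, -6/5], [-16/5, -17/5, -29/5]].
Y = S⁻¹Q = [[-1, -1, -2], [-4/5, -3/5, -6/5], [-16/5, -17/5, -29/5]] · [[20, -33], [11, -7], [-18, 23]] = [[5, -6], [-1, 3], [3, -4]].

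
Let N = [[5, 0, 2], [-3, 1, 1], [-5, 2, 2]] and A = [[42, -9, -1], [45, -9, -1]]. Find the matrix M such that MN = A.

Since N sits to the right of M, M = AN⁻¹.
det N = -2, so N⁻¹ = [[0, -2, 1], [-1/2, -10, 11/2], [1/2, 5, -5/2]].
M = AN⁻¹ = [[42, -9, -1], [45, -9, -1]] · [[0, -2, 1], [-1/2, -10, 11/2], [1/2, 5, -5/2]] = [[4, 1, -5], [4, -5, -2]].

M = [[4, 1, -5], [4, -5, -2]]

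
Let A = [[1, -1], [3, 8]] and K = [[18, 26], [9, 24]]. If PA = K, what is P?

A is on the right of P, so right-multiply by A⁻¹: P = KA⁻¹.
A has determinant 11; A⁻¹ = [[8/11, 1/11], [-3/11, 1/11]].
P = KA⁻¹ = [[18, 26], [9, 24]] · [[8/11, 1/11], [-3/11, 1/11]] = [[6, 4], [0, 3]].

P = [[6, 4], [0, 3]]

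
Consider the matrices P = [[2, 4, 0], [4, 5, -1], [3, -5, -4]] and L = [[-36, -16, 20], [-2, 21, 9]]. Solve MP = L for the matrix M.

P is on the right of M, so right-multiply by P⁻¹: M = LP⁻¹.
det P = 2, so P⁻¹ = [[-25/2, 8, -2], [13/2, -4, 1], [-35/2, 11, -3]].
M = LP⁻¹ = [[-36, -16, 20], [-2, 21, 9]] · [[-25/2, 8, -2], [13/2, -4, 1], [-35/2, 11, -3]] = [[-4, -4, -4], [4, -1, -2]].

M = [[-4, -4, -4], [4, -1, -2]]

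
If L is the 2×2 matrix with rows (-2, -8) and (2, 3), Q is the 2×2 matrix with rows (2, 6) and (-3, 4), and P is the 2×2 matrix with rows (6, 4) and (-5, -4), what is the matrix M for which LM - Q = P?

M = [[-4, 3], [0, -2]]

LM = P + Q = [[8, 10], [-8, 0]].
L is on the left of M, so left-multiply by L⁻¹: M = L⁻¹(P + Q).
det L = 10; the adjugate gives L⁻¹ = [[3/10, 4/5], [-1/5, -1/5]].
M = L⁻¹(P + Q) = [[-4, 3], [0, -2]].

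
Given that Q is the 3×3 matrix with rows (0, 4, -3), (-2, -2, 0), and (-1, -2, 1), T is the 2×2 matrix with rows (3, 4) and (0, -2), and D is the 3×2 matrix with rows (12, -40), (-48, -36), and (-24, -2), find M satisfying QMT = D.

Isolating M: multiply by Q⁻¹ from the left and T⁻¹ from the right, so M = Q⁻¹DT⁻¹.
det Q = 2; the adjugate gives Q⁻¹ = [[-1, 1, -3], [1, -3/2, 3], [1, -2, 4]].
det T = -6, so T⁻¹ = [[1/3, 2/3], [0, -1/2]].
Q⁻¹D = [[12, 10], [12, 8], [12, 24]].
M = (Q⁻¹D)T⁻¹ = [[4, 3], [4, 4], [4, -4]].

M = [[4, 3], [4, 4], [4, -4]]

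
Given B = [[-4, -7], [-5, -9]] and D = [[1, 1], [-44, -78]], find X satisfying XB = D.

X = [[-4, 3], [6, 4]]

Right-multiplying both sides by B⁻¹ gives X = DB⁻¹.
det B = 1, so B⁻¹ = [[-9, 7], [5, -4]].
X = DB⁻¹ = [[1, 1], [-44, -78]] · [[-9, 7], [5, -4]] = [[-4, 3], [6, 4]].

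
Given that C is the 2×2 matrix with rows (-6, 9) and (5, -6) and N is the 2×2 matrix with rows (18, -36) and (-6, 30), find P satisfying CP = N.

P = [[6, 6], [6, 0]]

C is on the left of P, so left-multiply by C⁻¹: P = C⁻¹N.
det C = -9, so C⁻¹ = [[2/3, 1], [5/9, 2/3]].
P = C⁻¹N = [[2/3, 1], [5/9, 2/3]] · [[18, -36], [-6, 30]] = [[6, 6], [6, 0]].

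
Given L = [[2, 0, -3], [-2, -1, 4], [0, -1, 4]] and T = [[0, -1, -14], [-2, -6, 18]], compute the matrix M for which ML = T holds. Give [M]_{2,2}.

Right-multiplying both sides by L⁻¹ gives M = TL⁻¹.
det L = -6; the adjugate gives L⁻¹ = [[0, -1/2, 1/2], [-4/3, -4/3, 1/3], [-1/3, -1/3, 1/3]].
M = TL⁻¹ = [[0, -1, -14], [-2, -6, 18]] · [[0, -1/2, 1/2], [-4/3, -4/3, 1/3], [-1/3, -1/3, 1/3]] = [[6, 6, -5], [2, 3, 3]].

3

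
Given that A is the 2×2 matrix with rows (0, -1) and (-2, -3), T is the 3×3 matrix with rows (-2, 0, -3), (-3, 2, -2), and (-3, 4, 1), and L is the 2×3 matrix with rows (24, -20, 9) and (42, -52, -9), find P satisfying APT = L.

Isolating P: multiply by A⁻¹ from the left and T⁻¹ from the right, so P = A⁻¹LT⁻¹.
det A = -2; the adjugate gives A⁻¹ = [[3/2, -1/2], [-1, 0]].
T has determinant -2; T⁻¹ = [[-5, 6, -3], [-9/2, 11/2, -5/2], [3, -4, 2]].
A⁻¹L = [[15, -4, 18], [-24, 20, -9]].
P = (A⁻¹L)T⁻¹ = [[-3, -4, 1], [3, 2, 4]].

P = [[-3, -4, 1], [3, 2, 4]]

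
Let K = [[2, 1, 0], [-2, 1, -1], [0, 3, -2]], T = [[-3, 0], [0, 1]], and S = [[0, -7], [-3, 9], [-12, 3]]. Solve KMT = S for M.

M = K⁻¹ST⁻¹ (apply K⁻¹ on the left and T⁻¹ on the right).
K has determinant -2; K⁻¹ = [[-1/2, -1, 1/2], [2, 2, -1], [3, 3, -2]].
det T = -3, so T⁻¹ = [[-1/3, 0], [0, 1]].
K⁻¹S = [[-3, -4], [6, 1], [15, 0]].
M = (K⁻¹S)T⁻¹ = [[1, -4], [-2, 1], [-5, 0]].

M = [[1, -4], [-2, 1], [-5, 0]]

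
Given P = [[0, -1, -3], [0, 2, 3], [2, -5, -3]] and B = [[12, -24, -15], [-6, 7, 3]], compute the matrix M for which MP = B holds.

Right-multiplying both sides by P⁻¹ gives M = BP⁻¹.
P has determinant 6; P⁻¹ = [[3/2, 2, 1/2], [1, 1, 0], [-2/3, -1/3, 0]].
M = BP⁻¹ = [[12, -24, -15], [-6, 7, 3]] · [[3/2, 2, 1/2], [1, 1, 0], [-2/3, -1/3, 0]] = [[4, 5, 6], [-4, -6, -3]].

M = [[4, 5, 6], [-4, -6, -3]]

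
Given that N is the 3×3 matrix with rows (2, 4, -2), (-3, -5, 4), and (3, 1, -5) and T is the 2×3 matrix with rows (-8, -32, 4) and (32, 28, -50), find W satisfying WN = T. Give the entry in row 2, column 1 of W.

-2

Since N sits to the right of W, W = TN⁻¹.
N has determinant 6; N⁻¹ = [[7/2, 3, 1], [-1/2, -2/3, -1/3], [2, 5/3, 1/3]].
W = TN⁻¹ = [[-8, -32, 4], [32, 28, -50]] · [[7/2, 3, 1], [-1/2, -2/3, -1/3], [2, 5/3, 1/3]] = [[-4, 4, 4], [-2, -6, 6]].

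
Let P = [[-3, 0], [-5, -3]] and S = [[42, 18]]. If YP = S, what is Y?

Since P sits to the right of Y, Y = SP⁻¹.
P has determinant 9; P⁻¹ = [[-1/3, 0], [5/9, -1/3]].
Y = SP⁻¹ = [[42, 18]] · [[-1/3, 0], [5/9, -1/3]] = [[-4, -6]].

Y = [[-4, -6]]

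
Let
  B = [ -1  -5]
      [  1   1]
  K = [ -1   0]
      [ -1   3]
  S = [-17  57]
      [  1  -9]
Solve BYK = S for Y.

Y = [[2, 1], [0, -4]]

Isolating Y: multiply by B⁻¹ from the left and K⁻¹ from the right, so Y = B⁻¹SK⁻¹.
B has determinant 4; B⁻¹ = [[1/4, 5/4], [-1/4, -1/4]].
det K = -3; the adjugate gives K⁻¹ = [[-1, 0], [-1/3, 1/3]].
B⁻¹S = [[-3, 3], [4, -12]].
Y = (B⁻¹S)K⁻¹ = [[2, 1], [0, -4]].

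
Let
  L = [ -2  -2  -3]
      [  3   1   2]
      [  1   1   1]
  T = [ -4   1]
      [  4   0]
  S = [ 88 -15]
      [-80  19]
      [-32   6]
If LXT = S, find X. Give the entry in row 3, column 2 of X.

-3

Isolating X: multiply by L⁻¹ from the left and T⁻¹ from the right, so X = L⁻¹ST⁻¹.
det L = -2; the adjugate gives L⁻¹ = [[1/2, 1/2, 1/2], [1/2, -1/2, 5/2], [-1, 0, -2]].
det T = -4, so T⁻¹ = [[0, 1/4], [1, 1]].
L⁻¹S = [[-12, 5], [4, -2], [-24, 3]].
X = (L⁻¹S)T⁻¹ = [[5, 2], [-2, -1], [3, -3]].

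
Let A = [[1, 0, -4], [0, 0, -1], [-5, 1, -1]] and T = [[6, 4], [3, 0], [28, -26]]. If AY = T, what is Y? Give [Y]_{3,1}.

Left-multiplying both sides by A⁻¹ gives Y = A⁻¹T.
det A = 1, so A⁻¹ = [[1, -4, 0], [5, -21, 1], [0, -1, 0]].
Y = A⁻¹T = [[1, -4, 0], [5, -21, 1], [0, -1, 0]] · [[6, 4], [3, 0], [28, -26]] = [[-6, 4], [-5, -6], [-3, 0]].

-3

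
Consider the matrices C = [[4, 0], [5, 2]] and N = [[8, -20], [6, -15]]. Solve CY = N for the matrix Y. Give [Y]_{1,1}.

C is on the left of Y, so left-multiply by C⁻¹: Y = C⁻¹N.
C has determinant 8; C⁻¹ = [[1/4, 0], [-5/8, 1/2]].
Y = C⁻¹N = [[1/4, 0], [-5/8, 1/2]] · [[8, -20], [6, -15]] = [[2, -5], [-2, 5]].

2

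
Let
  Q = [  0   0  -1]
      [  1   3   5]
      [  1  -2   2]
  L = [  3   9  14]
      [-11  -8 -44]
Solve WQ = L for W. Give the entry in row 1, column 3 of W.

0

Q is on the right of W, so right-multiply by Q⁻¹: W = LQ⁻¹.
det Q = 5; the adjugate gives Q⁻¹ = [[16/5, 2/5, 3/5], [3/5, 1/5, -1/5], [-1, 0, 0]].
W = LQ⁻¹ = [[3, 9, 14], [-11, -8, -44]] · [[16/5, 2/5, 3/5], [3/5, 1/5, -1/5], [-1, 0, 0]] = [[1, 3, 0], [4, -6, -5]].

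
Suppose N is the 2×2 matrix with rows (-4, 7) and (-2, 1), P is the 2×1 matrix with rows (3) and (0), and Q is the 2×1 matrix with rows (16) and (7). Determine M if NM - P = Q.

M = [[-3], [1]]

NM = Q + P = [[19], [7]].
Left-multiplying both sides by N⁻¹ gives M = N⁻¹(Q + P).
det N = 10, so N⁻¹ = [[1/10, -7/10], [1/5, -2/5]].
M = N⁻¹(Q + P) = [[-3], [1]].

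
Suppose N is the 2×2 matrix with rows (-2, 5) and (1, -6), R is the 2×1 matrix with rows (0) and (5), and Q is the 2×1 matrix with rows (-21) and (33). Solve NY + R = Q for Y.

NY = Q − R = [[-21], [28]].
Left-multiplying both sides by N⁻¹ gives Y = N⁻¹(Q − R).
N has determinant 7; N⁻¹ = [[-6/7, -5/7], [-1/7, -2/7]].
Y = N⁻¹(Q − R) = [[-2], [-5]].

Y = [[-2], [-5]]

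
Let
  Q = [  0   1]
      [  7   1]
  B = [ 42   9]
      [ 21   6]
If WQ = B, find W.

Since Q sits to the right of W, W = BQ⁻¹.
det Q = -7; the adjugate gives Q⁻¹ = [[-1/7, 1/7], [1, 0]].
W = BQ⁻¹ = [[42, 9], [21, 6]] · [[-1/7, 1/7], [1, 0]] = [[3, 6], [3, 3]].

W = [[3, 6], [3, 3]]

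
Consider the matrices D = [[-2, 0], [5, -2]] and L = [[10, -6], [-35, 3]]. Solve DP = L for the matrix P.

Since D multiplies P on the left, P = D⁻¹L.
D has determinant 4; D⁻¹ = [[-1/2, 0], [-5/4, -1/2]].
P = D⁻¹L = [[-1/2, 0], [-5/4, -1/2]] · [[10, -6], [-35, 3]] = [[-5, 3], [5, 6]].

P = [[-5, 3], [5, 6]]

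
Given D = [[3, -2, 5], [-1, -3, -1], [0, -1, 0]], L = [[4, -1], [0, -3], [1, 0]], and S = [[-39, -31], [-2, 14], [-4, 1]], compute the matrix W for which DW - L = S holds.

DW = S + L = [[-35, -32], [-2, 11], [-3, 1]].
Since D multiplies W on the left, W = D⁻¹(S + L).
D has determinant 2; D⁻¹ = [[-1/2, -5/2, 17/2], [0, 0, -1], [1/2, 3/2, -11/2]].
W = D⁻¹(S + L) = [[-3, -3], [3, -1], [-4, -5]].

W = [[-3, -3], [3, -1], [-4, -5]]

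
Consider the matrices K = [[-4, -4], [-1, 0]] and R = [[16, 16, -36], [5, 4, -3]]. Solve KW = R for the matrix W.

Since K multiplies W on the left, W = K⁻¹R.
det K = -4, so K⁻¹ = [[0, -1], [-1/4, 1]].
W = K⁻¹R = [[0, -1], [-1/4, 1]] · [[16, 16, -36], [5, 4, -3]] = [[-5, -4, 3], [1, 0, 6]].

W = [[-5, -4, 3], [1, 0, 6]]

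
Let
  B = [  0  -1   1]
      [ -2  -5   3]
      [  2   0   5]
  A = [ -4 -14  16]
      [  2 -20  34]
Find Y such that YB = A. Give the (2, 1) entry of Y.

Right-multiplying both sides by B⁻¹ gives Y = AB⁻¹.
B has determinant -6; B⁻¹ = [[25/6, -5/6, -1/3], [-8/3, 1/3, 1/3], [-5/3, 1/3, 1/3]].
Y = AB⁻¹ = [[-4, -14, 16], [2, -20, 34]] · [[25/6, -5/6, -1/3], [-8/3, 1/3, 1/3], [-5/3, 1/3, 1/3]] = [[-6, 4, 2], [5, 3, 4]].

5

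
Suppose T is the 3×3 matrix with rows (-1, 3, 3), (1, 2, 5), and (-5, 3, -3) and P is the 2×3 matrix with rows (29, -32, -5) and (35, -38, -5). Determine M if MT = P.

T is on the right of M, so right-multiply by T⁻¹: M = PT⁻¹.
det T = -6, so T⁻¹ = [[7/2, -3, -3/2], [11/3, -3, -4/3], [-13/6, 2, 5/6]].
M = PT⁻¹ = [[29, -32, -5], [35, -38, -5]] · [[7/2, -3, -3/2], [11/3, -3, -4/3], [-13/6, 2, 5/6]] = [[-5, -1, -5], [-6, -1, -6]].

M = [[-5, -1, -5], [-6, -1, -6]]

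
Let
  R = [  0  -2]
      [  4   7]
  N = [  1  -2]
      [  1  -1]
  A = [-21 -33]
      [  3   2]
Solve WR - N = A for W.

WR = A + N = [[-20, -35], [4, 1]].
Right-multiplying both sides by R⁻¹ gives W = (A + N)R⁻¹.
det R = 8; the adjugate gives R⁻¹ = [[7/8, 1/4], [-1/2, 0]].
W = (A + N)R⁻¹ = [[0, -5], [3, 1]].

W = [[0, -5], [3, 1]]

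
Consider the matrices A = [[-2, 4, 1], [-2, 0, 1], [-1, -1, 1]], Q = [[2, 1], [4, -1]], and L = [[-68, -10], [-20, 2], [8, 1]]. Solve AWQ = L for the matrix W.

W = A⁻¹LQ⁻¹ (apply A⁻¹ on the left and Q⁻¹ on the right).
A has determinant 4; A⁻¹ = [[1/4, -5/4, 1], [1/4, -1/4, 0], [1/2, -3/2, 2]].
det Q = -6; the adjugate gives Q⁻¹ = [[1/6, 1/6], [2/3, -1/3]].
A⁻¹L = [[16, -4], [-12, -3], [12, -6]].
W = (A⁻¹L)Q⁻¹ = [[0, 4], [-4, -1], [-2, 4]].

W = [[0, 4], [-4, -1], [-2, 4]]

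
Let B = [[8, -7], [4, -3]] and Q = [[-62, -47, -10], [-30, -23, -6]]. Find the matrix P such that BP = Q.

B is on the left of P, so left-multiply by B⁻¹: P = B⁻¹Q.
det B = 4, so B⁻¹ = [[-3/4, 7/4], [-1, 2]].
P = B⁻¹Q = [[-3/4, 7/4], [-1, 2]] · [[-62, -47, -10], [-30, -23, -6]] = [[-6, -5, -3], [2, 1, -2]].

P = [[-6, -5, -3], [2, 1, -2]]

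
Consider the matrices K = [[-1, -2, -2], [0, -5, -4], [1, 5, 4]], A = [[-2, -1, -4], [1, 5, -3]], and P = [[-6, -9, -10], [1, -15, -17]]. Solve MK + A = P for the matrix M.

MK = P − A = [[-4, -8, -6], [0, -20, -14]].
Right-multiplying both sides by K⁻¹ gives M = (P − A)K⁻¹.
det K = -2; the adjugate gives K⁻¹ = [[0, 1, 1], [2, 1, 2], [-5/2, -3/2, -5/2]].
M = (P − A)K⁻¹ = [[-1, -3, -5], [-5, 1, -5]].

M = [[-1, -3, -5], [-5, 1, -5]]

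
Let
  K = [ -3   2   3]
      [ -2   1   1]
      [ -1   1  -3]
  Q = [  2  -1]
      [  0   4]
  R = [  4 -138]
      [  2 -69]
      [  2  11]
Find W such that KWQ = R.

W = [[0, 4], [1, -5], [0, -4]]

Left-multiply by K⁻¹ and right-multiply by Q⁻¹: W = K⁻¹RQ⁻¹.
det K = -5; the adjugate gives K⁻¹ = [[4/5, -9/5, 1/5], [7/5, -12/5, 3/5], [1/5, -1/5, -1/5]].
det Q = 8, so Q⁻¹ = [[1/2, 1/8], [0, 1/4]].
K⁻¹R = [[0, 16], [2, -21], [0, -16]].
W = (K⁻¹R)Q⁻¹ = [[0, 4], [1, -5], [0, -4]].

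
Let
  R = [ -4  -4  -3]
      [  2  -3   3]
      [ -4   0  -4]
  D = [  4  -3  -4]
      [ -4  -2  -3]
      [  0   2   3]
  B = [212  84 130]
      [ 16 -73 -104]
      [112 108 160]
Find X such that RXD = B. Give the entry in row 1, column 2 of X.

X = R⁻¹BD⁻¹ (apply R⁻¹ on the left and D⁻¹ on the right).
R has determinant 4; R⁻¹ = [[3, -4, -21/4], [-1, 1, 3/2], [-3, 4, 5]].
det D = -4, so D⁻¹ = [[0, -1/4, -1/4], [-3, -3, -7], [2, 2, 5]].
R⁻¹B = [[-16, -23, -34], [-28, 5, 6], [-12, -4, -6]].
X = (R⁻¹B)D⁻¹ = [[1, 5, -5], [-3, 4, 2], [0, 3, 1]].

5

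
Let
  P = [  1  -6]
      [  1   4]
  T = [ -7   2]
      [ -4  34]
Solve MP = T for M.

M = [[-3, -4], [-5, 1]]

Right-multiplying both sides by P⁻¹ gives M = TP⁻¹.
det P = 10, so P⁻¹ = [[2/5, 3/5], [-1/10, 1/10]].
M = TP⁻¹ = [[-7, 2], [-4, 34]] · [[2/5, 3/5], [-1/10, 1/10]] = [[-3, -4], [-5, 1]].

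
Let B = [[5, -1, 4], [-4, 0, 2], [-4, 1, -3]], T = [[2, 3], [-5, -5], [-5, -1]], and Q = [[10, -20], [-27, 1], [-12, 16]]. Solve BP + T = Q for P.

BP = Q − T = [[8, -23], [-22, 6], [-7, 17]].
Since B multiplies P on the left, P = B⁻¹(Q − T).
det B = -6, so B⁻¹ = [[1/3, -1/6, 1/3], [10/3, -1/6, 13/3], [2/3, 1/6, 2/3]].
P = B⁻¹(Q − T) = [[4, -3], [0, -4], [-3, -3]].

P = [[4, -3], [0, -4], [-3, -3]]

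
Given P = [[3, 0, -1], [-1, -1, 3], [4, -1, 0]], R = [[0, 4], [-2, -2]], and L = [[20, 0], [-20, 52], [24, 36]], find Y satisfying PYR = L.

Y = [[0, -2], [-3, 4], [5, 4]]

Left-multiply by P⁻¹ and right-multiply by R⁻¹: Y = P⁻¹LR⁻¹.
P has determinant 4; P⁻¹ = [[3/4, 1/4, -1/4], [3, 1, -2], [5/4, 3/4, -3/4]].
det R = 8; the adjugate gives R⁻¹ = [[-1/4, -1/2], [1/4, 0]].
P⁻¹L = [[4, 4], [-8, -20], [-8, 12]].
Y = (P⁻¹L)R⁻¹ = [[0, -2], [-3, 4], [5, 4]].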